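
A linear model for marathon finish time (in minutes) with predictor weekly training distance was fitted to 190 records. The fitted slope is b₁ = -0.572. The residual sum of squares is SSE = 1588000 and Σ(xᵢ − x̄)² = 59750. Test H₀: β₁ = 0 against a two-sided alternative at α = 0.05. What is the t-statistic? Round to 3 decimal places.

t = -1.521

MSE = SSE/(n − 2) = 1588000/188 = 8446.81.
SE(b₁) = √(MSE/Sₓₓ) = √(8446.81/59750) = 0.375991.
t = -0.572 / 0.375991 = -1.521.
df = n − 2 = 188.
Two-sided p ≈ 0.1299, which is ≥ 0.05, so fail to reject H₀.
The data do not give significant evidence of an association between weekly training distance and marathon finish time.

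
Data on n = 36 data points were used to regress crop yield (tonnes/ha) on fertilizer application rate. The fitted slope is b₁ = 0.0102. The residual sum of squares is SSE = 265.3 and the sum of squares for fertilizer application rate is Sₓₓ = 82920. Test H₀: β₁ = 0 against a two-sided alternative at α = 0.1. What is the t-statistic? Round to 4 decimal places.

MSE = SSE/(n − 2) = 265.3/34 = 7.80294.
SE(b₁) = √(MSE/Sₓₓ) = √(7.80294/82920) = 0.00970062.
t = 0.0102 / 0.00970062 = 1.0515.
df = n − 2 = 34.
Two-sided p ≈ 0.3005, which is ≥ 0.1, so fail to reject H₀.
The data do not give significant evidence of an association between fertilizer application rate and crop yield.

t = 1.0515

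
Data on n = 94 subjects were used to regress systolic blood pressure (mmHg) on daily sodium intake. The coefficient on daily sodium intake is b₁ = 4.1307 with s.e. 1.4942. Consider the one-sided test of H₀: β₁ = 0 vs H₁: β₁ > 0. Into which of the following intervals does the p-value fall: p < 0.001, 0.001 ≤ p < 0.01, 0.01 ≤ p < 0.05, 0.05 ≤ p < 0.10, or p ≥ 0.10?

t = 4.1307 / 1.4942 = 2.764.
df = n − 2 = 94 − 2 = 92.
One-sided p = P(T_{92} > t) ≈ 0.0034.
So 0.001 ≤ p < 0.01.

0.001 ≤ p < 0.01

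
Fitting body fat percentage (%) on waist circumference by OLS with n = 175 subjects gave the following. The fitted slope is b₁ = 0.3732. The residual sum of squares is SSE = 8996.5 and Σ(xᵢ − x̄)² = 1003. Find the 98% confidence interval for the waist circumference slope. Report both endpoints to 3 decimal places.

MSE = SSE/(n − 2) = 8996.5/173 = 52.0029.
SE(b₁) = √(MSE/Sₓₓ) = √(52.0029/1003) = 0.2277.
df = n − 2 = 173.
t* = t_{0.01, 173} = 2.348096.
Margin = t* × SE = 2.348096 × 0.2277 = 0.53466.
CI: 0.3732 ± 0.53466 → (-0.161, 0.908).
With 98% confidence, each one-unit increase in waist circumference is associated with a change of between -0.161 and 0.908 % in body fat percentage.

(-0.161, 0.908)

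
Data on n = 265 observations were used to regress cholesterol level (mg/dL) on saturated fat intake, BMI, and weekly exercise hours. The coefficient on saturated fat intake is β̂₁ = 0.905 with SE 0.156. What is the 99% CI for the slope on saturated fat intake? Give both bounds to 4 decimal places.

(0.5002, 1.3098)

df = n − k − 1 = 265 − 3 − 1 = 261.
t* = t_{0.005, 261} = 2.594797.
Margin = t* × SE = 2.594797 × 0.156 = 0.404788.
CI: 0.905 ± 0.404788 → (0.5002, 1.3098).
With 99% confidence, each one-unit increase in saturated fat intake is associated with a change of between 0.5002 and 1.3098 mg/dL in cholesterol level, holding the other predictors fixed.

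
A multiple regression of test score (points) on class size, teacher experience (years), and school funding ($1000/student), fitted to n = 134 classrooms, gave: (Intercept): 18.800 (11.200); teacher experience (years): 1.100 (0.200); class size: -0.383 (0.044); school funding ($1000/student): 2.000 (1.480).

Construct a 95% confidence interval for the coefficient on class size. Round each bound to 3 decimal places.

(-0.470, -0.296)

Read off: b = -0.383, SE = 0.044 for class size.
df = n − k − 1 = 134 − 3 − 1 = 130.
t* = t_{0.025, 130} = 1.97838.
Margin = t* × SE = 1.97838 × 0.044 = 0.08705.
CI: -0.383 ± 0.08705 → (-0.470, -0.296).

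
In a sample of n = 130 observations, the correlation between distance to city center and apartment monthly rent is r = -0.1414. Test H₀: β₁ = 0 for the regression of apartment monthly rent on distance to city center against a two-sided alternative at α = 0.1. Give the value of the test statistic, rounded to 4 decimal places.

t = -1.6160

t = r·√(n − 2)/√(1 − r²) = -0.1414·√128/√0.980006 = -1.6160.
df = n − 2 = 128.
Two-sided p ≈ 0.1086, which is ≥ 0.1, so fail to reject H₀.
The data do not give significant evidence of a linear association between distance to city center and apartment monthly rent.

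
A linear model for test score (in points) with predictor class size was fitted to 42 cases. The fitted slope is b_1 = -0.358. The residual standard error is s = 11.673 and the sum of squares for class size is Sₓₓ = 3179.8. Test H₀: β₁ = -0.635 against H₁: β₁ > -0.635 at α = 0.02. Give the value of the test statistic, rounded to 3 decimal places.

SE(b_1) = s/√Sₓₓ = 11.673/√3179.8 = 0.207006.
t = (-0.358 − (-0.635)) / 0.207006 = 1.338.
df = n − 2 = 40.
One-sided p ≈ 0.0942, which is ≥ 0.02, so fail to reject H₀.
The data do not give significant evidence that the true slope on class size exceeds -0.635 points per unit.

t = 1.338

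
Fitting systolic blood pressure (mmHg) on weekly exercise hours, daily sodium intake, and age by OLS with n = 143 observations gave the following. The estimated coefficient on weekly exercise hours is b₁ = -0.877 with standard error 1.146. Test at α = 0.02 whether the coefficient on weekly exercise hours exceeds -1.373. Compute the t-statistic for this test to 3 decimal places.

t = 0.433

H₀: β₁ = -1.373 vs H₁: β₁ > -1.373.
t = (b₁ − β₁⁰)/SE = (-0.877 − (-1.373)) / 1.146 = 0.433.
df = n − k − 1 = 143 − 3 − 1 = 139.
One-sided p ≈ 0.3329, which is ≥ 0.02, so fail to reject H₀.
The data do not give significant evidence that the true slope on weekly exercise hours exceeds -1.373 mmHg per unit, holding the other predictors fixed.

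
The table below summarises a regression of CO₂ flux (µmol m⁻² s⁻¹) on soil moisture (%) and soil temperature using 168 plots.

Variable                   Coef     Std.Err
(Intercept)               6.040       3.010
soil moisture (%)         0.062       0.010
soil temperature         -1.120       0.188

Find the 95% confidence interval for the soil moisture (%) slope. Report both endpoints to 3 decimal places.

Read off: b = 0.062, SE = 0.010 for soil moisture (%).
df = n − k − 1 = 168 − 2 − 1 = 165.
t* = t_{0.025, 165} = 1.974446.
Margin = t* × SE = 1.974446 × 0.010 = 0.01974.
CI: 0.062 ± 0.01974 → (0.042, 0.082).

(0.042, 0.082)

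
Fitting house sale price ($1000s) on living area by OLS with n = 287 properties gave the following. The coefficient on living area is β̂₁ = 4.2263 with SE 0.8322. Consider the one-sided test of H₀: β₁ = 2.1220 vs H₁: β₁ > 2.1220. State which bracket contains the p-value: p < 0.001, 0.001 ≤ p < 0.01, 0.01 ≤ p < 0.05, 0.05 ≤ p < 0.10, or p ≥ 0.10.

0.001 ≤ p < 0.01

t = (4.2263 − 2.1220) / 0.8322 = 2.529.
df = n − 2 = 287 − 2 = 285.
One-sided p = P(T_{285} > t) ≈ 0.0060.
So 0.001 ≤ p < 0.01.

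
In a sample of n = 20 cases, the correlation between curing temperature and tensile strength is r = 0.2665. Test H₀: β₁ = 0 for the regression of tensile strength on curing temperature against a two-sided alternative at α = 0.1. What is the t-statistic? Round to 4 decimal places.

t = r·√(n − 2)/√(1 − r²) = 0.2665·√18/√0.928978 = 1.1731.
df = n − 2 = 18.
Two-sided p ≈ 0.2561, which is ≥ 0.1, so fail to reject H₀.
The data do not give significant evidence of a linear association between curing temperature and tensile strength.

t = 1.1731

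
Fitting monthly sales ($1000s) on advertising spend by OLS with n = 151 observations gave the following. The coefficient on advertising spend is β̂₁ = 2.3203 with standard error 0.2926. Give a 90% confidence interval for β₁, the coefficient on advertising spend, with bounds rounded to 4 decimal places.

df = n − 2 = 151 − 2 = 149.
t* = t_{0.05, 149} = 1.655145.
Margin = t* × SE = 1.655145 × 0.2926 = 0.484295.
CI: 2.3203 ± 0.484295 → (1.8360, 2.8046).
With 90% confidence, each one-unit increase in advertising spend is associated with a change of between 1.8360 and 2.8046 $1000s in monthly sales.

(1.8360, 2.8046)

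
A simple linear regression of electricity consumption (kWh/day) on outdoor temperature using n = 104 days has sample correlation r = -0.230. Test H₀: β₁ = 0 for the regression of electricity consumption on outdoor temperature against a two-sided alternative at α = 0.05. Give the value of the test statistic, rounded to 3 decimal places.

t = -2.387

t = r·√(n − 2)/√(1 − r²) = -0.230·√102/√0.9471 = -2.387.
df = n − 2 = 102.
Two-sided p ≈ 0.0188, which is < 0.05, so reject H₀.
There is evidence of a linear association between outdoor temperature and electricity consumption.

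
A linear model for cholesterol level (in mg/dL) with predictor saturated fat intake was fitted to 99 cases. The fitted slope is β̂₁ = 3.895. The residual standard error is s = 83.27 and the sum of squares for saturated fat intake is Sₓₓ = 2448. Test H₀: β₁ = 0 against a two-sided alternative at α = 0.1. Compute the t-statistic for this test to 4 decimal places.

SE(β̂₁) = s/√Sₓₓ = 83.27/√2448 = 1.683.
t = 3.895 / 1.683 = 2.3143.
df = n − 2 = 97.
Two-sided p ≈ 0.0228, which is < 0.1, so reject H₀.
There is evidence that saturated fat intake is associated with cholesterol level.

t = 2.3143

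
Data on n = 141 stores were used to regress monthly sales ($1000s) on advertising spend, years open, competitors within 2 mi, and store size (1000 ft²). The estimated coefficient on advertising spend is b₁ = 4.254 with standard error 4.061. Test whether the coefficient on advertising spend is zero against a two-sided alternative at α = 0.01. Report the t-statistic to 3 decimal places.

H₀: β₁ = 0 vs H₁: β₁ ≠ 0.
t = (b₁ − β₁⁰)/SE = 4.254 / 4.061 = 1.048.
df = n − k − 1 = 141 − 4 − 1 = 136.
Two-sided p ≈ 0.2967, which is ≥ 0.01, so fail to reject H₀.
The data do not give significant evidence of an association between advertising spend and monthly sales, after adjusting for the other predictors.

t = 1.048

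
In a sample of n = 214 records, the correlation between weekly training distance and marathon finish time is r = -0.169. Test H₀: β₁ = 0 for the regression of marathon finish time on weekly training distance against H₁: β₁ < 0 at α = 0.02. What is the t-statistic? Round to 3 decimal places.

t = r·√(n − 2)/√(1 − r²) = -0.169·√212/√0.971439 = -2.497.
df = n − 2 = 212.
One-sided p ≈ 0.0067, which is < 0.02, so reject H₀.
There is evidence of a linear association between weekly training distance and marathon finish time.

t = -2.497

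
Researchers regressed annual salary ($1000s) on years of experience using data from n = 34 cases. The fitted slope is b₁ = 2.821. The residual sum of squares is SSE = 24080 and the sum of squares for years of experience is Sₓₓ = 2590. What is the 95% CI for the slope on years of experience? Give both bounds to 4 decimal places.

MSE = SSE/(n − 2) = 24080/32 = 752.5.
SE(b₁) = √(MSE/Sₓₓ) = √(752.5/2590) = 0.539018.
df = n − 2 = 32.
t* = t_{0.025, 32} = 2.036933.
Margin = t* × SE = 2.036933 × 0.539018 = 1.097944.
CI: 2.821 ± 1.097944 → (1.7231, 3.9189).
With 95% confidence, each one-unit increase in years of experience is associated with a change of between 1.7231 and 3.9189 $1000s in annual salary.

(1.7231, 3.9189)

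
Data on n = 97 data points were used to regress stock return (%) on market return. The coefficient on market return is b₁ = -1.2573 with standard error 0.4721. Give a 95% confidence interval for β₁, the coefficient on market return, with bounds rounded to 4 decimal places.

df = n − 2 = 97 − 2 = 95.
t* = t_{0.025, 95} = 1.985251.
Margin = t* × SE = 1.985251 × 0.4721 = 0.937237.
CI: -1.2573 ± 0.937237 → (-2.1945, -0.3201).
With 95% confidence, each one-unit increase in market return is associated with a change of between -2.1945 and -0.3201 % in stock return.

(-2.1945, -0.3201)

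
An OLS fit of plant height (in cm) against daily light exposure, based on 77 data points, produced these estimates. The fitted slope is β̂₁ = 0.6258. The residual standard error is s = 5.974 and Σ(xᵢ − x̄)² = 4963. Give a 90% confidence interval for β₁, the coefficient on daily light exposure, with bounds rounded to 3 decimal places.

(0.485, 0.767)

SE(β̂₁) = s/√Sₓₓ = 5.974/√4963 = 0.0847995.
df = n − 2 = 75.
t* = t_{0.05, 75} = 1.665425.
Margin = t* × SE = 1.665425 × 0.0847995 = 0.14123.
CI: 0.6258 ± 0.14123 → (0.485, 0.767).
With 90% confidence, each one-unit increase in daily light exposure is associated with a change of between 0.485 and 0.767 cm in plant height.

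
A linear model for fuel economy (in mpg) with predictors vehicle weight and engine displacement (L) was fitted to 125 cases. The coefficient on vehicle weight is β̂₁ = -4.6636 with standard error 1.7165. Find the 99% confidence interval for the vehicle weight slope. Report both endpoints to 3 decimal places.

(-9.155, -0.172)

df = n − k − 1 = 125 − 2 − 1 = 122.
t* = t_{0.005, 122} = 2.616729.
Margin = t* × SE = 2.616729 × 1.7165 = 4.49162.
CI: -4.6636 ± 4.49162 → (-9.155, -0.172).
With 99% confidence, each one-unit increase in vehicle weight is associated with a change of between -9.155 and -0.172 mpg in fuel economy, holding the other predictors fixed.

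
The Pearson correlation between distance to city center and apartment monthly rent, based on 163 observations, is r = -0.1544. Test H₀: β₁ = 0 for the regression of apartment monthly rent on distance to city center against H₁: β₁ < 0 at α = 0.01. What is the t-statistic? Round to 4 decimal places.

t = r·√(n − 2)/√(1 − r²) = -0.1544·√161/√0.976161 = -1.9829.
df = n − 2 = 161.
One-sided p ≈ 0.0245, which is ≥ 0.01, so fail to reject H₀.
The data do not give significant evidence of a linear association between distance to city center and apartment monthly rent.

t = -1.9829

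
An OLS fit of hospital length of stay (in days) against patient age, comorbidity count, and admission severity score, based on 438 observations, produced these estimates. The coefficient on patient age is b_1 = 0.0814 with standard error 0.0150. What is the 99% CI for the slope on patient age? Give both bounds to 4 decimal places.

(0.0426, 0.1202)

df = n − k − 1 = 438 − 3 − 1 = 434.
t* = t_{0.005, 434} = 2.587205.
Margin = t* × SE = 2.587205 × 0.0150 = 0.038808.
CI: 0.0814 ± 0.038808 → (0.0426, 0.1202).
With 99% confidence, each one-unit increase in patient age is associated with a change of between 0.0426 and 0.1202 days in hospital length of stay, holding the other predictors fixed.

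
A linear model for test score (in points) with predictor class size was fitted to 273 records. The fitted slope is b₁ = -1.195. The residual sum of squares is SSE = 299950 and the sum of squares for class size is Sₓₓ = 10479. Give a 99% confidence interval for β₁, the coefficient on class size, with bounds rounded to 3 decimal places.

MSE = SSE/(n − 2) = 299950/271 = 1106.83.
SE(b₁) = √(MSE/Sₓₓ) = √(1106.83/10479) = 0.324997.
df = n − 2 = 271.
t* = t_{0.005, 271} = 2.594092.
Margin = t* × SE = 2.594092 × 0.324997 = 0.84307.
CI: -1.195 ± 0.84307 → (-2.038, -0.352).
With 99% confidence, each one-unit increase in class size is associated with a change of between -2.038 and -0.352 points in test score.

(-2.038, -0.352)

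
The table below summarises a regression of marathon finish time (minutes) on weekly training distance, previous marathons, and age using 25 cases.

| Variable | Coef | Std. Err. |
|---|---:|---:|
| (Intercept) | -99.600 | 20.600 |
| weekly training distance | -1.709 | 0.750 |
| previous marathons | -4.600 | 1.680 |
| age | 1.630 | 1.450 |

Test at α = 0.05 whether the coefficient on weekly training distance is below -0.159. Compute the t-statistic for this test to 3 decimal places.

Read off: b = -1.709, SE = 0.750 for weekly training distance.
H₀: β₁ = -0.159 vs H₁: β₁ < -0.159.
t = (-1.709 − (-0.159)) / 0.750 = -2.067.
df = n − k − 1 = 25 − 3 − 1 = 21.
One-sided p ≈ 0.0257, which is < 0.05, so reject H₀.
There is evidence that the true slope on weekly training distance is below -0.159 minutes per unit, holding the other predictors fixed.

t = -2.067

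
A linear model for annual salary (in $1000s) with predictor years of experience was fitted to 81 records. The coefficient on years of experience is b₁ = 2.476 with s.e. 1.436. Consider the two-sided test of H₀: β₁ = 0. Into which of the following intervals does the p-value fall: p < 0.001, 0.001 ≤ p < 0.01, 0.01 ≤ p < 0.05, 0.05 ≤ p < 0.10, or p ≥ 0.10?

t = 2.476 / 1.436 = 1.724.
df = n − 2 = 81 − 2 = 79.
Two-sided p = 2·P(T_{79} > |t|) ≈ 0.0886.
So 0.05 ≤ p < 0.10.

0.05 ≤ p < 0.10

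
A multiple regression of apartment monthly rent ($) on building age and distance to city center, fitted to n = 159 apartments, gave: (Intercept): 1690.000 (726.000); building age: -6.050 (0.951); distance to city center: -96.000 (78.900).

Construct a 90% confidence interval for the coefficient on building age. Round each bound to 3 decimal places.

Read off: b = -6.050, SE = 0.951 for building age.
df = n − k − 1 = 159 − 2 − 1 = 156.
t* = t_{0.05, 156} = 1.65468.
Margin = t* × SE = 1.65468 × 0.951 = 1.57360.
CI: -6.050 ± 1.57360 → (-7.624, -4.476).

(-7.624, -4.476)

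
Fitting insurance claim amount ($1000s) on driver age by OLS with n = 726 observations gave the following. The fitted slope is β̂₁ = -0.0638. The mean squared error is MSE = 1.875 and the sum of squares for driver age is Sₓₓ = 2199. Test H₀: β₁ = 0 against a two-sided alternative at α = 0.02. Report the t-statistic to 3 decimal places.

SE(β̂₁) = √(MSE/Sₓₓ) = √(1.875/2199) = 0.0292003.
t = -0.0638 / 0.0292003 = -2.185.
df = n − 2 = 724.
Two-sided p ≈ 0.0292, which is ≥ 0.02, so fail to reject H₀.
The data do not give significant evidence of an association between driver age and insurance claim amount.

t = -2.185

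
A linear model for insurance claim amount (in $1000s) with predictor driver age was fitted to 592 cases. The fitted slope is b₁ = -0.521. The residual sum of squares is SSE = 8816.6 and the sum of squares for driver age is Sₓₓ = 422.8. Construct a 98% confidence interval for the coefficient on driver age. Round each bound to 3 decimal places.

(-0.960, -0.082)

MSE = SSE/(n − 2) = 8816.6/590 = 14.9434.
SE(b₁) = √(MSE/Sₓₓ) = √(14.9434/422.8) = 0.188.
df = n − 2 = 590.
t* = t_{0.01, 590} = 2.332685.
Margin = t* × SE = 2.332685 × 0.188 = 0.43854.
CI: -0.521 ± 0.43854 → (-0.960, -0.082).
With 98% confidence, each one-unit increase in driver age is associated with a change of between -0.960 and -0.082 $1000s in insurance claim amount.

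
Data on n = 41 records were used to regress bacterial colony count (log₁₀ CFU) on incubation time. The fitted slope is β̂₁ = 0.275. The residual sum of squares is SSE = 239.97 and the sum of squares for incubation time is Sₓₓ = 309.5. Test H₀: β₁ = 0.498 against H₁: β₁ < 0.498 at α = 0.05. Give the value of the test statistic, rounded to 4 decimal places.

MSE = SSE/(n − 2) = 239.97/39 = 6.15308.
SE(β̂₁) = √(MSE/Sₓₓ) = √(6.15308/309.5) = 0.140999.
t = (0.275 − 0.498) / 0.140999 = -1.5816.
df = n − 2 = 39.
One-sided p ≈ 0.0609, which is ≥ 0.05, so fail to reject H₀.
The data do not give significant evidence that the true slope on incubation time is below 0.498 log₁₀ CFU per unit.

t = -1.5816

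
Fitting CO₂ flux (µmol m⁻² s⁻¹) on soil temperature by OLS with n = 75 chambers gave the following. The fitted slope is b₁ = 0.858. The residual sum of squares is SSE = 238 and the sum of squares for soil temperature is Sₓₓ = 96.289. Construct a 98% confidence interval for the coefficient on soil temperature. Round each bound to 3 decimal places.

MSE = SSE/(n − 2) = 238/73 = 3.26027.
SE(b₁) = √(MSE/Sₓₓ) = √(3.26027/96.289) = 0.184009.
df = n − 2 = 73.
t* = t_{0.01, 73} = 2.378522.
Margin = t* × SE = 2.378522 × 0.184009 = 0.43767.
CI: 0.858 ± 0.43767 → (0.420, 1.296).
With 98% confidence, each one-unit increase in soil temperature is associated with a change of between 0.420 and 1.296 µmol m⁻² s⁻¹ in CO₂ flux.

(0.420, 1.296)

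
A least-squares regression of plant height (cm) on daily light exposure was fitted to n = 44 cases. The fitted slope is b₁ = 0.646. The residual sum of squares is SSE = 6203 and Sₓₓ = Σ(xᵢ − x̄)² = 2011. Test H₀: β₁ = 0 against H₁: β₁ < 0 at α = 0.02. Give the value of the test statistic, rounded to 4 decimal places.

t = 2.3838

MSE = SSE/(n − 2) = 6203/42 = 147.69.
SE(b₁) = √(MSE/Sₓₓ) = √(147.69/2011) = 0.271001.
t = 0.646 / 0.271001 = 2.3838.
df = n − 2 = 42.
One-sided p ≈ 0.9891, which is ≥ 0.02, so fail to reject H₀.
The data do not give significant evidence that the true slope on daily light exposure is negative.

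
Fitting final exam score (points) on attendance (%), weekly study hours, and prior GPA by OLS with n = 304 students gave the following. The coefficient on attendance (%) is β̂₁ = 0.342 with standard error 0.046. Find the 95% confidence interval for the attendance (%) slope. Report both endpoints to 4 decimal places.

df = n − k − 1 = 304 − 3 − 1 = 300.
t* = t_{0.025, 300} = 1.967903.
Margin = t* × SE = 1.967903 × 0.046 = 0.090524.
CI: 0.342 ± 0.090524 → (0.2515, 0.4325).
With 95% confidence, each one-unit increase in attendance (%) is associated with a change of between 0.2515 and 0.4325 points in final exam score, holding the other predictors fixed.

(0.2515, 0.4325)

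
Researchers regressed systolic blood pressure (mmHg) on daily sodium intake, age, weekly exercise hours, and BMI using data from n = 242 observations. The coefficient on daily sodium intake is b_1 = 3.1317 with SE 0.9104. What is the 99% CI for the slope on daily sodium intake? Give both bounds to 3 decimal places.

df = n − k − 1 = 242 − 4 − 1 = 237.
t* = t_{0.005, 237} = 2.596732.
Margin = t* × SE = 2.596732 × 0.9104 = 2.36407.
CI: 3.1317 ± 2.36407 → (0.768, 5.496).
With 99% confidence, each one-unit increase in daily sodium intake is associated with a change of between 0.768 and 5.496 mmHg in systolic blood pressure, holding the other predictors fixed.

(0.768, 5.496)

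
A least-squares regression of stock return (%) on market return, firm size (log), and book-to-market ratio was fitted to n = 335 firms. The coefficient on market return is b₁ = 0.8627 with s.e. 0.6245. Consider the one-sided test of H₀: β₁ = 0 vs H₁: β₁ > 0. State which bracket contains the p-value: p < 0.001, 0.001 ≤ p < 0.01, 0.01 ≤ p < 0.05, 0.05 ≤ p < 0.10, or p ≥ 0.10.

t = 0.8627 / 0.6245 = 1.381.
df = n − k − 1 = 335 − 3 − 1 = 331.
One-sided p = P(T_{331} > t) ≈ 0.0840.
So 0.05 ≤ p < 0.10.

0.05 ≤ p < 0.10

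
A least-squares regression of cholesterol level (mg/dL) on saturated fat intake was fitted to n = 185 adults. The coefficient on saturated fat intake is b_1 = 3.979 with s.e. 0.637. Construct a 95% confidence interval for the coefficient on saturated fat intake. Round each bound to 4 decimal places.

(2.7222, 5.2358)

df = n − 2 = 185 − 2 = 183.
t* = t_{0.025, 183} = 1.973012.
Margin = t* × SE = 1.973012 × 0.637 = 1.256809.
CI: 3.979 ± 1.256809 → (2.7222, 5.2358).
With 95% confidence, each one-unit increase in saturated fat intake is associated with a change of between 2.7222 and 5.2358 mg/dL in cholesterol level.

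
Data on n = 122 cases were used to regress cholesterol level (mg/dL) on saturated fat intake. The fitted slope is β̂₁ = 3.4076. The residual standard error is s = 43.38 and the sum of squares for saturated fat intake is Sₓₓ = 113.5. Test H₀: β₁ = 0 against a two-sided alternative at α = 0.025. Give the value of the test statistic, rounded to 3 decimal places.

SE(β̂₁) = s/√Sₓₓ = 43.38/√113.5 = 4.07185.
t = 3.4076 / 4.07185 = 0.837.
df = n − 2 = 120.
Two-sided p ≈ 0.4043, which is ≥ 0.025, so fail to reject H₀.
The data do not give significant evidence of an association between saturated fat intake and cholesterol level.

t = 0.837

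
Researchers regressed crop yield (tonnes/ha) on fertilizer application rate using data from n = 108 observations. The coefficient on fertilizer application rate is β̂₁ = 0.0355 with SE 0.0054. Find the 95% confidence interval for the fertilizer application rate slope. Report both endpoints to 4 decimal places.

(0.0248, 0.0462)

df = n − 2 = 108 − 2 = 106.
t* = t_{0.025, 106} = 1.982597.
Margin = t* × SE = 1.982597 × 0.0054 = 0.010706.
CI: 0.0355 ± 0.010706 → (0.0248, 0.0462).
With 95% confidence, each one-unit increase in fertilizer application rate is associated with a change of between 0.0248 and 0.0462 tonnes/ha in crop yield.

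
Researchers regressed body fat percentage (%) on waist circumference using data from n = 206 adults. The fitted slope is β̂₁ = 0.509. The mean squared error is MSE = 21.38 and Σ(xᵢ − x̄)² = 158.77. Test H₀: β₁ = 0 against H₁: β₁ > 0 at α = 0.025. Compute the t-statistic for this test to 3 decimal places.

SE(β̂₁) = √(MSE/Sₓₓ) = √(21.38/158.77) = 0.366961.
t = 0.509 / 0.366961 = 1.387.
df = n − 2 = 204.
One-sided p ≈ 0.0835, which is ≥ 0.025, so fail to reject H₀.
The data do not give significant evidence that the true slope on waist circumference is positive.

t = 1.387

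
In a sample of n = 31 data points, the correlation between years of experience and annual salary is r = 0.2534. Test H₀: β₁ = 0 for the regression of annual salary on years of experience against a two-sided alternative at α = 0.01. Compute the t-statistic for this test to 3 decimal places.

t = r·√(n − 2)/√(1 − r²) = 0.2534·√29/√0.935788 = 1.411.
df = n − 2 = 29.
Two-sided p ≈ 0.1690, which is ≥ 0.01, so fail to reject H₀.
The data do not give significant evidence of a linear association between years of experience and annual salary.

t = 1.411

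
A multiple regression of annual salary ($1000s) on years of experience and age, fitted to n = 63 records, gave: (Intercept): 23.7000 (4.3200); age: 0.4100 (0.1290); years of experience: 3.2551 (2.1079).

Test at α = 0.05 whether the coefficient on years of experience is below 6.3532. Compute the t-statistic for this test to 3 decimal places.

t = -1.470

Read off: b = 3.2551, SE = 2.1079 for years of experience.
H₀: β₁ = 6.3532 vs H₁: β₁ < 6.3532.
t = (3.2551 − 6.3532) / 2.1079 = -1.470.
df = n − k − 1 = 63 − 2 − 1 = 60.
One-sided p ≈ 0.0734, which is ≥ 0.05, so fail to reject H₀.
The data do not give significant evidence that the true slope on years of experience is below 6.3532 $1000s per unit, holding the other predictors fixed.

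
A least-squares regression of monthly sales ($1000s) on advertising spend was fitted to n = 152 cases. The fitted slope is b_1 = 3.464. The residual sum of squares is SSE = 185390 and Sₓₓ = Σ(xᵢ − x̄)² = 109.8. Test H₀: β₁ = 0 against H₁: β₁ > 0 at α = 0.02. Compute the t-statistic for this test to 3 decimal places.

t = 1.032

MSE = SSE/(n − 2) = 185390/150 = 1235.93.
SE(b_1) = √(MSE/Sₓₓ) = √(1235.93/109.8) = 3.35503.
t = 3.464 / 3.35503 = 1.032.
df = n − 2 = 150.
One-sided p ≈ 0.1518, which is ≥ 0.02, so fail to reject H₀.
The data do not give significant evidence that the true slope on advertising spend is positive.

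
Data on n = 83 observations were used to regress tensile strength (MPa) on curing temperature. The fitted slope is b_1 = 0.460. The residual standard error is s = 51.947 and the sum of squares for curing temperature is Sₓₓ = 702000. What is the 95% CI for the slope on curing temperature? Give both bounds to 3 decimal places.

(0.337, 0.583)

SE(b_1) = s/√Sₓₓ = 51.947/√702000 = 0.062.
df = n − 2 = 81.
t* = t_{0.025, 81} = 1.989686.
Margin = t* × SE = 1.989686 × 0.062 = 0.12336.
CI: 0.460 ± 0.12336 → (0.337, 0.583).
With 95% confidence, each one-unit increase in curing temperature is associated with a change of between 0.337 and 0.583 MPa in tensile strength.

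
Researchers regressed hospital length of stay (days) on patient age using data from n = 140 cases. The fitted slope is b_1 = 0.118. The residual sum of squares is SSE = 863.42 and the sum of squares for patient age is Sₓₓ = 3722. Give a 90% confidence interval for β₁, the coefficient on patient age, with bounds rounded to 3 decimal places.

MSE = SSE/(n − 2) = 863.42/138 = 6.25667.
SE(b_1) = √(MSE/Sₓₓ) = √(6.25667/3722) = 0.0409999.
df = n − 2 = 138.
t* = t_{0.05, 138} = 1.65597.
Margin = t* × SE = 1.65597 × 0.0409999 = 0.06789.
CI: 0.118 ± 0.06789 → (0.050, 0.186).
With 90% confidence, each one-unit increase in patient age is associated with a change of between 0.050 and 0.186 days in hospital length of stay.

(0.050, 0.186)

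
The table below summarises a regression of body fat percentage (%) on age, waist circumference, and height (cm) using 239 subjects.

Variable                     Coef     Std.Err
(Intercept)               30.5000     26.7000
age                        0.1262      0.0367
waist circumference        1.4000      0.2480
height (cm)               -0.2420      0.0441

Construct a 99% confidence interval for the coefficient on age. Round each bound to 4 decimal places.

(0.0309, 0.2215)

Read off: b = 0.1262, SE = 0.0367 for age.
df = n − k − 1 = 239 − 3 − 1 = 235.
t* = t_{0.005, 235} = 2.596912.
Margin = t* × SE = 2.596912 × 0.0367 = 0.095307.
CI: 0.1262 ± 0.095307 → (0.0309, 0.2215).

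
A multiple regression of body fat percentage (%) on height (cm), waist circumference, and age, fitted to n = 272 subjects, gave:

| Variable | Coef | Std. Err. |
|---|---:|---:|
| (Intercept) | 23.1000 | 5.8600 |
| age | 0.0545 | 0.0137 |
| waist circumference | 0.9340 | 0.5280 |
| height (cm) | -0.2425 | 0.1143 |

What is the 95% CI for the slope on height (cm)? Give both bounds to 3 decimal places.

(-0.468, -0.017)

Read off: b = -0.2425, SE = 0.1143 for height (cm).
df = n − k − 1 = 272 − 3 − 1 = 268.
t* = t_{0.025, 268} = 1.968855.
Margin = t* × SE = 1.968855 × 0.1143 = 0.22504.
CI: -0.2425 ± 0.22504 → (-0.468, -0.017).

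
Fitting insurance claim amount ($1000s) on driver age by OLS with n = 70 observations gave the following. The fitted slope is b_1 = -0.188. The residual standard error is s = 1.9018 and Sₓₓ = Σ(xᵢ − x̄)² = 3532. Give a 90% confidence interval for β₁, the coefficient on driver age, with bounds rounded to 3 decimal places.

SE(b_1) = s/√Sₓₓ = 1.9018/√3532 = 0.0320003.
df = n − 2 = 68.
t* = t_{0.05, 68} = 1.667572.
Margin = t* × SE = 1.667572 × 0.0320003 = 0.05336.
CI: -0.188 ± 0.05336 → (-0.241, -0.135).
With 90% confidence, each one-unit increase in driver age is associated with a change of between -0.241 and -0.135 $1000s in insurance claim amount.

(-0.241, -0.135)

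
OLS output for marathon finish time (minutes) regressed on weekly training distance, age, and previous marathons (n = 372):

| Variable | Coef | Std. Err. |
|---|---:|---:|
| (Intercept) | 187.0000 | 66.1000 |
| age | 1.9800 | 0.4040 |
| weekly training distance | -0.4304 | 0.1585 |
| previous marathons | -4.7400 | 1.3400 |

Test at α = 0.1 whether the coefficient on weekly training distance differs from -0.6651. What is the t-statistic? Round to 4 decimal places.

t = 1.4808

Read off: b = -0.4304, SE = 0.1585 for weekly training distance.
H₀: β₁ = -0.6651 vs H₁: β₁ ≠ -0.6651.
t = (-0.4304 − (-0.6651)) / 0.1585 = 1.4808.
df = n − k − 1 = 372 − 3 − 1 = 368.
Two-sided p ≈ 0.1395, which is ≥ 0.1, so fail to reject H₀.
The data are consistent with a true slope of -0.6651 minutes per unit of weekly training distance, holding the other predictors fixed.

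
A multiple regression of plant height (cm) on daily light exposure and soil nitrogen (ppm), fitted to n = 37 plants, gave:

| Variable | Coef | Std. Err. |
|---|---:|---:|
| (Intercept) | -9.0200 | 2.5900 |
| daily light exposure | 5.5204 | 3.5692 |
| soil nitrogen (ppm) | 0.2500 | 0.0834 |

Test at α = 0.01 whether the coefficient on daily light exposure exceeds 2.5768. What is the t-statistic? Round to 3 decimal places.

t = 0.825

Read off: b = 5.5204, SE = 3.5692 for daily light exposure.
H₀: β₁ = 2.5768 vs H₁: β₁ > 2.5768.
t = (5.5204 − 2.5768) / 3.5692 = 0.825.
df = n − k − 1 = 37 − 2 − 1 = 34.
One-sided p ≈ 0.2076, which is ≥ 0.01, so fail to reject H₀.
The data do not give significant evidence that the true slope on daily light exposure exceeds 2.5768 cm per unit, holding the other predictors fixed.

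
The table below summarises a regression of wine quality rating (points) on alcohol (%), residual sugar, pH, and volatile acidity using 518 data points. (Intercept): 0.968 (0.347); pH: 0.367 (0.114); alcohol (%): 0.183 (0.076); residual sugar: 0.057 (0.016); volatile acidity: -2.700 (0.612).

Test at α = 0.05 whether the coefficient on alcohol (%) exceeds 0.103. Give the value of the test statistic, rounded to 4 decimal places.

t = 1.0526

Read off: b = 0.183, SE = 0.076 for alcohol (%).
H₀: β₁ = 0.103 vs H₁: β₁ > 0.103.
t = (0.183 − 0.103) / 0.076 = 1.0526.
df = n − k − 1 = 518 − 4 − 1 = 513.
One-sided p ≈ 0.1465, which is ≥ 0.05, so fail to reject H₀.
The data do not give significant evidence that the true slope on alcohol (%) exceeds 0.103 points per unit, holding the other predictors fixed.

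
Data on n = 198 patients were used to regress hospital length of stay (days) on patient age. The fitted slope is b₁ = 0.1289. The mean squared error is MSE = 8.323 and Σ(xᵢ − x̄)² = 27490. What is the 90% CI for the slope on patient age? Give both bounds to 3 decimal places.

(0.100, 0.158)

SE(b₁) = √(MSE/Sₓₓ) = √(8.323/27490) = 0.0174001.
df = n − 2 = 196.
t* = t_{0.05, 196} = 1.652665.
Margin = t* × SE = 1.652665 × 0.0174001 = 0.02876.
CI: 0.1289 ± 0.02876 → (0.100, 0.158).
With 90% confidence, each one-unit increase in patient age is associated with a change of between 0.100 and 0.158 days in hospital length of stay.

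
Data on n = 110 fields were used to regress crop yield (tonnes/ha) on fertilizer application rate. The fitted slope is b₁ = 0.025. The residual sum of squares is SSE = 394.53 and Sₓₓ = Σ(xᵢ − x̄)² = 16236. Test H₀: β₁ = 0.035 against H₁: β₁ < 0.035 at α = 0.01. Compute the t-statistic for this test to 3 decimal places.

t = -0.667

MSE = SSE/(n − 2) = 394.53/108 = 3.65306.
SE(b₁) = √(MSE/Sₓₓ) = √(3.65306/16236) = 0.0149999.
t = (0.025 − 0.035) / 0.0149999 = -0.667.
df = n − 2 = 108.
One-sided p ≈ 0.2532, which is ≥ 0.01, so fail to reject H₀.
The data do not give significant evidence that the true slope on fertilizer application rate is below 0.035 tonnes/ha per unit.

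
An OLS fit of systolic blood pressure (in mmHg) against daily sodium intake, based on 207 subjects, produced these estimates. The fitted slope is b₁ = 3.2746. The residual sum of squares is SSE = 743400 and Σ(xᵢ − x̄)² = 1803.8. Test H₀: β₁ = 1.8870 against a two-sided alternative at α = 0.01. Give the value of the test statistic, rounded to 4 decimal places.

MSE = SSE/(n − 2) = 743400/205 = 3626.34.
SE(b₁) = √(MSE/Sₓₓ) = √(3626.34/1803.8) = 1.41788.
t = (3.2746 − 1.8870) / 1.41788 = 0.9786.
df = n − 2 = 205.
Two-sided p ≈ 0.3289, which is ≥ 0.01, so fail to reject H₀.
The data are consistent with a true slope of 1.8870 mmHg per unit of daily sodium intake.

t = 0.9786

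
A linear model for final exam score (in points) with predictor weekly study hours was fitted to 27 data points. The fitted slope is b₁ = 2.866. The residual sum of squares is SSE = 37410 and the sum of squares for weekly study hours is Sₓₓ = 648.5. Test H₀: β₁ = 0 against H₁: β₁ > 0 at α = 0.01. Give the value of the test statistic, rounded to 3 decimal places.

MSE = SSE/(n − 2) = 37410/25 = 1496.4.
SE(b₁) = √(MSE/Sₓₓ) = √(1496.4/648.5) = 1.51904.
t = 2.866 / 1.51904 = 1.887.
df = n − 2 = 25.
One-sided p ≈ 0.0354, which is ≥ 0.01, so fail to reject H₀.
The data do not give significant evidence that the true slope on weekly study hours is positive.

t = 1.887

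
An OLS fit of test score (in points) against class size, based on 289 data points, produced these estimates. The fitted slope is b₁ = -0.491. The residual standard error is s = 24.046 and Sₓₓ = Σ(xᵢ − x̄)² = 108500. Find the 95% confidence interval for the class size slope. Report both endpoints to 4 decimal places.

(-0.6347, -0.3473)

SE(b₁) = s/√Sₓₓ = 24.046/√108500 = 0.0730009.
df = n − 2 = 287.
t* = t_{0.025, 287} = 1.968264.
Margin = t* × SE = 1.968264 × 0.0730009 = 0.143685.
CI: -0.491 ± 0.143685 → (-0.6347, -0.3473).
With 95% confidence, each one-unit increase in class size is associated with a change of between -0.6347 and -0.3473 points in test score.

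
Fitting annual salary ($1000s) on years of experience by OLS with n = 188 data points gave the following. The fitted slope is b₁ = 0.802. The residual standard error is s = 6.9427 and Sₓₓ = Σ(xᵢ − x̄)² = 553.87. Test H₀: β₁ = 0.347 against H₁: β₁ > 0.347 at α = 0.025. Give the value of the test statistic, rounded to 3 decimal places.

t = 1.542

SE(b₁) = s/√Sₓₓ = 6.9427/√553.87 = 0.295002.
t = (0.802 − 0.347) / 0.295002 = 1.542.
df = n − 2 = 186.
One-sided p ≈ 0.0623, which is ≥ 0.025, so fail to reject H₀.
The data do not give significant evidence that the true slope on years of experience exceeds 0.347 $1000s per unit.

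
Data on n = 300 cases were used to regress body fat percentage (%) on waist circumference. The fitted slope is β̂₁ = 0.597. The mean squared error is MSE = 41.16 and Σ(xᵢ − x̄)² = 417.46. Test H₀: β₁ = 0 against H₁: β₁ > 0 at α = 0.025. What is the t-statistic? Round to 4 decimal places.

SE(β̂₁) = √(MSE/Sₓₓ) = √(41.16/417.46) = 0.314.
t = 0.597 / 0.314 = 1.9013.
df = n − 2 = 298.
One-sided p ≈ 0.0291, which is ≥ 0.025, so fail to reject H₀.
The data do not give significant evidence that the true slope on waist circumference is positive.

t = 1.9013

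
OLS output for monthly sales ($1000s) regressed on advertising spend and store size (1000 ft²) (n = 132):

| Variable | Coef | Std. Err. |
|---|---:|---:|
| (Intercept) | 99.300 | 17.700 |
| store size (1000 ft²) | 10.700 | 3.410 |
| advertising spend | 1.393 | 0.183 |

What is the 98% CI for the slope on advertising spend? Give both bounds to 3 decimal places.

Read off: b = 1.393, SE = 0.183 for advertising spend.
df = n − k − 1 = 132 − 2 − 1 = 129.
t* = t_{0.01, 129} = 2.355602.
Margin = t* × SE = 2.355602 × 0.183 = 0.43108.
CI: 1.393 ± 0.43108 → (0.962, 1.824).

(0.962, 1.824)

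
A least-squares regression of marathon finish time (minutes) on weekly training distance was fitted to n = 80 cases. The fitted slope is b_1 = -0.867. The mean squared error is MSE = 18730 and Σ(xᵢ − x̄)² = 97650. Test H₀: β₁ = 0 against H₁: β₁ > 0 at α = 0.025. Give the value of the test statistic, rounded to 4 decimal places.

t = -1.9796

SE(b_1) = √(MSE/Sₓₓ) = √(18730/97650) = 0.437958.
t = -0.867 / 0.437958 = -1.9796.
df = n − 2 = 78.
One-sided p ≈ 0.9744, which is ≥ 0.025, so fail to reject H₀.
The data do not give significant evidence that the true slope on weekly training distance is positive.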